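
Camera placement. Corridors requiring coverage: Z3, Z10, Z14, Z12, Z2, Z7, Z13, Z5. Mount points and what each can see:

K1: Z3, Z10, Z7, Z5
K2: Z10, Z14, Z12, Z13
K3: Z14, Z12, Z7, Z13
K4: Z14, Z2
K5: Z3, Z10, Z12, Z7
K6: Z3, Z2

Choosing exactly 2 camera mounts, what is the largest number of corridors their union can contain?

7

Choosing K1, K2 covers {Z3, Z10, Z14, Z12, Z7, Z13, Z5} — 7 corridors.
No choice of 2 camera mounts does better; here Z2 is left uncovered.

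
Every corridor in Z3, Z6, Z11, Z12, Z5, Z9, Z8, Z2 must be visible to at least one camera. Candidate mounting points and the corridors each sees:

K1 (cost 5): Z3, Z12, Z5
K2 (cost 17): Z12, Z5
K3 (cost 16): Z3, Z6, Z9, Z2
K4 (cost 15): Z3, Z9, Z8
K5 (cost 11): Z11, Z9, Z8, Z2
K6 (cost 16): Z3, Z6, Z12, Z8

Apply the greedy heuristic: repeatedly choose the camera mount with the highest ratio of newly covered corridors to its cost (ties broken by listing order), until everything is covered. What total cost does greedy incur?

Pick 1: K1 adds 3 new (Z3, Z12, Z5) at cost 5 (ratio 3/5).
Pick 2: K5 adds 4 new (Z11, Z9, Z8, Z2) at cost 11 (ratio 4/11).
Pick 3: K3 adds 1 new (Z6) at cost 16 (ratio 1/16).
Greedy total cost: 5 + 11 + 16 = 32.

32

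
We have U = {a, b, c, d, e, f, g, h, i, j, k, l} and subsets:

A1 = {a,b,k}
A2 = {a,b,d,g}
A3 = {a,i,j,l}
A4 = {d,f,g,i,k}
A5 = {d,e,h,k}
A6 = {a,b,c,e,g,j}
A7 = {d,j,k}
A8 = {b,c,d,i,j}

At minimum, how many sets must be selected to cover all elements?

4

A3, A4, A5, A6 together cover {a, b, c, d, e, f, g, h, i, j, k, l} — every element.
No 3 of the 8 sets cover everything (all 56 triples fall short), so 4 is minimum.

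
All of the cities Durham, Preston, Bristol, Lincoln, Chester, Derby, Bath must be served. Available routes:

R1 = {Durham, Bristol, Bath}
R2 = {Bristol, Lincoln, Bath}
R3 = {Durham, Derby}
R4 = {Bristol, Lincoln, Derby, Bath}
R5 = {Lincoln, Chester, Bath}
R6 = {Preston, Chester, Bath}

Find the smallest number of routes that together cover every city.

3

R1, R4, R6 together cover {Durham, Preston, Bristol, Lincoln, Chester, Derby, Bath} — every city.
No 2 of the 6 routes cover everything (all 15 pairs fall short), so 3 is minimum.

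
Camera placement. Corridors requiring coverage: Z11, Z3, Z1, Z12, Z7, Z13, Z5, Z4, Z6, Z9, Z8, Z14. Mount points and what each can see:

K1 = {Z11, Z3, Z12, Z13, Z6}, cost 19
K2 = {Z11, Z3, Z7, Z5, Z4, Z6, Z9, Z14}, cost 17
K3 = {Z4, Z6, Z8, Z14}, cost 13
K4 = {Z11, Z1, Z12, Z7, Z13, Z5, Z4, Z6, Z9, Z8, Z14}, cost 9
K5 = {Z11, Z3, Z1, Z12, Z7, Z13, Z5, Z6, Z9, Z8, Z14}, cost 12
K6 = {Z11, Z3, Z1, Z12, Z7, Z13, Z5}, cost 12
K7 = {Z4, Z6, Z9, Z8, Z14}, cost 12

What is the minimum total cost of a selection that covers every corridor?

21

K4, K5 cover every corridor at cost 9 + 12 = 21.
Any cover uses at least 2 camera mounts; among all covering selections none totals below 21.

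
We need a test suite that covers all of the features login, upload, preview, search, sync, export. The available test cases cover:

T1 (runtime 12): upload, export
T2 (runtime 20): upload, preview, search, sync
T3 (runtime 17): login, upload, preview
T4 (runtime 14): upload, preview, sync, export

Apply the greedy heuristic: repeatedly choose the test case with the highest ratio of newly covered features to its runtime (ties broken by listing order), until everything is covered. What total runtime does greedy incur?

51

Pick 1: T4 adds 4 new (upload, preview, sync, export) at runtime 14 (ratio 4/14).
Pick 2: T3 adds 1 new (login) at runtime 17 (ratio 1/17).
Pick 3: T2 adds 1 new (search) at runtime 20 (ratio 1/20).
Greedy total runtime: 14 + 17 + 20 = 51. (The true optimum is 49, so greedy overshoots here.)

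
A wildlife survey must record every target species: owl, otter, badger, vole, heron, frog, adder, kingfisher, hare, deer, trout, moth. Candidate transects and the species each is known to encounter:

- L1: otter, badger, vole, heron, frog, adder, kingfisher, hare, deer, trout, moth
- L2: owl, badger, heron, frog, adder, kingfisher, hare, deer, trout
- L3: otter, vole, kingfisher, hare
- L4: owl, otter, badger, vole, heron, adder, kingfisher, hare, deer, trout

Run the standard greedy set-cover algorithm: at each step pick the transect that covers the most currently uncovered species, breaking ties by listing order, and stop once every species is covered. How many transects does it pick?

2

Pick 1: L1 covers 11 new species (otter, badger, vole, heron, frog, adder, kingfisher, hare, deer, trout, moth).
Pick 2: L2 covers 1 new species (owl).
Greedy uses 2 transects.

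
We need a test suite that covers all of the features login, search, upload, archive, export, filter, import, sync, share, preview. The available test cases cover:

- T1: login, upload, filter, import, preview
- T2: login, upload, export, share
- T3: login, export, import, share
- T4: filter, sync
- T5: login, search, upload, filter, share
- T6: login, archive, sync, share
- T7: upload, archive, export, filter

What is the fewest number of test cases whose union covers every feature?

T1, T2, T5, T6 together cover {login, search, upload, archive, export, filter, import, sync, share, preview} — every feature.
No 3 of the 7 test cases cover everything (all 35 triples fall short), so 4 is minimum.

4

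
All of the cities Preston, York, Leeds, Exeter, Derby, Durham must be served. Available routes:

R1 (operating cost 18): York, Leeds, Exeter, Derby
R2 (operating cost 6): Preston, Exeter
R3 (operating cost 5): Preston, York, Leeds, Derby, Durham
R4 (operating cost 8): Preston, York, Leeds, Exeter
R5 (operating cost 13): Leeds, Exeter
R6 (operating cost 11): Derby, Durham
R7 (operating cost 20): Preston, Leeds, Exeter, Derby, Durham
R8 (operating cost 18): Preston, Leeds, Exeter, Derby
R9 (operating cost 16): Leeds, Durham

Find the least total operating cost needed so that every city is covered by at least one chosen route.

11

R2, R3 cover every city at operating cost 6 + 5 = 11.
Any cover uses at least 2 routes; among all covering selections none totals below 11.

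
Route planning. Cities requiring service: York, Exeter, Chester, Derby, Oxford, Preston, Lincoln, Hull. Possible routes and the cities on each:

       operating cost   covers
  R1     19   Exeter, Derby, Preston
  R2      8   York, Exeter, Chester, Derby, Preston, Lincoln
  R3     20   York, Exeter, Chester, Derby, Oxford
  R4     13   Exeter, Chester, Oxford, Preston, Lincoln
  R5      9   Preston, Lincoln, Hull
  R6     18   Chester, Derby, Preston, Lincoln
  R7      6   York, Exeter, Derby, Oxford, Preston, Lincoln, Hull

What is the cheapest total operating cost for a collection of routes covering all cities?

14

R2, R7 cover every city at operating cost 8 + 6 = 14.
Any cover uses at least 2 routes; among all covering selections none totals below 14.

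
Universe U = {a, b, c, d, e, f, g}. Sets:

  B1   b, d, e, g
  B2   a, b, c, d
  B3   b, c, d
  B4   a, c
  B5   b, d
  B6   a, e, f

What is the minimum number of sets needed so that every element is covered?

3

B1, B2, B6 together cover {a, b, c, d, e, f, g} — every element.
No 2 of the 6 sets cover everything (all 15 pairs fall short), so 3 is minimum.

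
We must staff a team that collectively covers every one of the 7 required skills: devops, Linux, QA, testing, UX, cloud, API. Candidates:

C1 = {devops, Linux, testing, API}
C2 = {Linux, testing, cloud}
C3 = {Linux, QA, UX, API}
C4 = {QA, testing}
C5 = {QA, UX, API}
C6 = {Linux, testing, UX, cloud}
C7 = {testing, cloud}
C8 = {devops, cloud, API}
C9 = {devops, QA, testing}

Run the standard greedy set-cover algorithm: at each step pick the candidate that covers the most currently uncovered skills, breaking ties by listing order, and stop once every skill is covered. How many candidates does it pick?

Pick 1: C1 covers 4 new skills (devops, Linux, testing, API).
Pick 2: C3 covers 2 new skills (QA, UX).
Pick 3: C2 covers 1 new skills (cloud).
Greedy uses 3 candidates.

3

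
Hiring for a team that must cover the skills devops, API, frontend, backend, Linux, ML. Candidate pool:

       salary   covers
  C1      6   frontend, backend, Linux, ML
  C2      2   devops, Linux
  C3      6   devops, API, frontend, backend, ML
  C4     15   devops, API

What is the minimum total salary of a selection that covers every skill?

C2, C3 cover every skill at salary 2 + 6 = 8.
Any cover uses at least 2 candidates; among all covering selections none totals below 8.

8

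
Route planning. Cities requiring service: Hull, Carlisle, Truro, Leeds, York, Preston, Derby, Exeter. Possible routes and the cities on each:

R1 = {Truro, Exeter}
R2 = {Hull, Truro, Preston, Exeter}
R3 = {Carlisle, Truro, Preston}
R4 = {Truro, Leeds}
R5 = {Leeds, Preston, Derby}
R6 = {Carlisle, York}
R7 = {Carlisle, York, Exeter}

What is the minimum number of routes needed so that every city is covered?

3

R2, R5, R6 together cover {Hull, Carlisle, Truro, Leeds, York, Preston, Derby, Exeter} — every city.
No 2 of the 7 routes cover everything (all 21 pairs fall short), so 3 is minimum.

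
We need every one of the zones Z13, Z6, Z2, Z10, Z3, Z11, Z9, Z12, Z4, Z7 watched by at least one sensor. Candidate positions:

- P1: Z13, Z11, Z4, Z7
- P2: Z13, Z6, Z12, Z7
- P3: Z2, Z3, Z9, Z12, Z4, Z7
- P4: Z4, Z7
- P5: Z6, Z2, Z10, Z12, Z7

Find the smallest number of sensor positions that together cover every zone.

3

P1, P3, P5 together cover {Z13, Z6, Z2, Z10, Z3, Z11, Z9, Z12, Z4, Z7} — every zone.
No 2 of the 5 sensor positions cover everything (all 10 pairs fall short), so 3 is minimum.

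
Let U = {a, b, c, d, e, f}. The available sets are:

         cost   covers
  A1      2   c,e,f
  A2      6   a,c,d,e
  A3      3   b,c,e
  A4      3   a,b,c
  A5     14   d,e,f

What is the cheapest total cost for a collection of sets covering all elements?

A1, A2, A3 cover every element at cost 2 + 6 + 3 = 11.
Any cover uses at least 2 sets; among all covering selections none totals below 11.

11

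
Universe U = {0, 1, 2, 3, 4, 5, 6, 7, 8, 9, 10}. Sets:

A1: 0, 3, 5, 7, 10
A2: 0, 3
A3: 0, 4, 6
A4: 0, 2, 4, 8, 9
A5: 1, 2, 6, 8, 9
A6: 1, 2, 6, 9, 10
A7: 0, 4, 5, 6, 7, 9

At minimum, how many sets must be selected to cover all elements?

3

A1, A3, A5 together cover {0, 1, 2, 3, 4, 5, 6, 7, 8, 9, 10} — every element.
No 2 of the 7 sets cover everything (all 21 pairs fall short), so 3 is minimum.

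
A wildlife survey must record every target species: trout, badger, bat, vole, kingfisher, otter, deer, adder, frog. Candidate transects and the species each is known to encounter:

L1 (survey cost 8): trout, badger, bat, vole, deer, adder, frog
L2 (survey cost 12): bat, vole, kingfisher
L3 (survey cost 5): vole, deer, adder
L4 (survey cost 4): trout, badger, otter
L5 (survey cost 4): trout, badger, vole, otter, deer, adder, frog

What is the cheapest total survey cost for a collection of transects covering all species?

16

L2, L5 cover every species at survey cost 12 + 4 = 16.
Any cover uses at least 2 transects; among all covering selections none totals below 16.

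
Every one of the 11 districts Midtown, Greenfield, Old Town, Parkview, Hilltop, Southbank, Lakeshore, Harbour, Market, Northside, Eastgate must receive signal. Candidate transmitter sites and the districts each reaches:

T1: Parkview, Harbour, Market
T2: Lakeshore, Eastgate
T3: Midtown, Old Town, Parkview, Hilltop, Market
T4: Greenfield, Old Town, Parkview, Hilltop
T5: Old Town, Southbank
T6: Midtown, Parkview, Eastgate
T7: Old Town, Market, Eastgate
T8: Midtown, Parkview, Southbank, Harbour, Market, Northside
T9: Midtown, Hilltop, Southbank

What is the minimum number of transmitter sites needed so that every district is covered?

T2, T4, T8 together cover {Midtown, Greenfield, Old Town, Parkview, Hilltop, Southbank, Lakeshore, Harbour, Market, Northside, Eastgate} — every district.
No 2 of the 9 transmitter sites cover everything (all 36 pairs fall short), so 3 is minimum.

3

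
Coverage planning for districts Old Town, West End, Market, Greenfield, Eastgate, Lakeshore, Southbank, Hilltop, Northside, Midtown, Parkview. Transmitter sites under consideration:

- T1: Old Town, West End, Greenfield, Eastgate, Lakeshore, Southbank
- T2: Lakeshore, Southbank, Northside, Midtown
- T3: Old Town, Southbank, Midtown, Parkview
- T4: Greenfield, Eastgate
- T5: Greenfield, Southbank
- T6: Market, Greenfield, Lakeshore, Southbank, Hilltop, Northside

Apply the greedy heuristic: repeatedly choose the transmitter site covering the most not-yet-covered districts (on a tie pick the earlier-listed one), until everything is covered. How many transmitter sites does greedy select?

Pick 1: T1 covers 6 new districts (Old Town, West End, Greenfield, Eastgate, Lakeshore, Southbank).
Pick 2: T6 covers 3 new districts (Market, Hilltop, Northside).
Pick 3: T3 covers 2 new districts (Midtown, Parkview).
Greedy uses 3 transmitter sites.

3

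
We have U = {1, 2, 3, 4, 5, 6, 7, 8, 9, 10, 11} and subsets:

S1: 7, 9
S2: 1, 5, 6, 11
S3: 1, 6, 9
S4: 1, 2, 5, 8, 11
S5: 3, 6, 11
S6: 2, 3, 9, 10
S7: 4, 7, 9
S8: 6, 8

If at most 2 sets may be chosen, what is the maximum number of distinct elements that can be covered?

8

Choosing S2, S6 covers {1, 2, 3, 5, 6, 9, 10, 11} — 8 elements.
No choice of 2 sets does better; here 4, 7, 8 are left uncovered.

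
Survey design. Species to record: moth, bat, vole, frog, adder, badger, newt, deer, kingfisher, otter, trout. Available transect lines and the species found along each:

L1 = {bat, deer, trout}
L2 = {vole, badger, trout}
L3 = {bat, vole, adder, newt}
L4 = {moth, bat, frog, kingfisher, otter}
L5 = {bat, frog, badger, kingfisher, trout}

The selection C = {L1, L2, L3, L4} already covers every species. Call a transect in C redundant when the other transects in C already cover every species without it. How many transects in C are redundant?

Drop L1: deer uncovered — not redundant.
Drop L2: badger uncovered — not redundant.
Drop L3: adder, newt uncovered — not redundant.
Drop L4: moth, frog, kingfisher, otter uncovered — not redundant.
None of the transects in C is redundant.

0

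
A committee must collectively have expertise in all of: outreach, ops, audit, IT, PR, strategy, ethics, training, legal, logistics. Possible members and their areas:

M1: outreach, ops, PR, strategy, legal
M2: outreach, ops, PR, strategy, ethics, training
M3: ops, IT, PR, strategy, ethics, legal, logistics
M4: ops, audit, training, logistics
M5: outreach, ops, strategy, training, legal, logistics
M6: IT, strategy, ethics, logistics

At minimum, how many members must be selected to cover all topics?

3

M1, M3, M4 together cover {outreach, ops, audit, IT, PR, strategy, ethics, training, legal, logistics} — every topic.
No 2 of the 6 members cover everything (all 15 pairs fall short), so 3 is minimum.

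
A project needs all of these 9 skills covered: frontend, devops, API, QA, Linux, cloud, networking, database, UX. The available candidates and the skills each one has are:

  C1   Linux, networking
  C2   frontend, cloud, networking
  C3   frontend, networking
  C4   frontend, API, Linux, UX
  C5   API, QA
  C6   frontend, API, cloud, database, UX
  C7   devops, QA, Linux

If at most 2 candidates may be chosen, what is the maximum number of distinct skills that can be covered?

8

Choosing C6, C7 covers {frontend, devops, API, QA, Linux, cloud, database, UX} — 8 skills.
No choice of 2 candidates does better; here networking is left uncovered.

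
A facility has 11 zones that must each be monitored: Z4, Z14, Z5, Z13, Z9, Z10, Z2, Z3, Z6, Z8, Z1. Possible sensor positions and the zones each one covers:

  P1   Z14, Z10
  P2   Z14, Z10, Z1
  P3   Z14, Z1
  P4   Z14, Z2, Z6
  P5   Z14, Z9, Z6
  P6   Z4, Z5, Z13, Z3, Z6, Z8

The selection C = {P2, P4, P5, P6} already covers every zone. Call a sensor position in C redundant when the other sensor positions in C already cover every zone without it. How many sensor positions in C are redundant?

0

Drop P2: Z10, Z1 uncovered — not redundant.
Drop P4: Z2 uncovered — not redundant.
Drop P5: Z9 uncovered — not redundant.
Drop P6: Z4, Z5, Z13, Z3, … uncovered — not redundant.
None of the sensor positions in C is redundant.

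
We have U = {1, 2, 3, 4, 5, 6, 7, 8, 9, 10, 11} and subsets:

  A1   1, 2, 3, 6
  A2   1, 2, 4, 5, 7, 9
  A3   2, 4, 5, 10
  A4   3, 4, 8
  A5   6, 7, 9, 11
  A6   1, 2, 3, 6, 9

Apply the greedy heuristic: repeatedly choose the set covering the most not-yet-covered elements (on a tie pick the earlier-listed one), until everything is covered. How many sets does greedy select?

Pick 1: A2 covers 6 new elements (1, 2, 4, 5, 7, 9).
Pick 2: A1 covers 2 new elements (3, 6).
Pick 3: A3 covers 1 new elements (10).
Pick 4: A4 covers 1 new elements (8).
Pick 5: A5 covers 1 new elements (11).
Greedy uses 5 sets. (The true minimum is 4.)

5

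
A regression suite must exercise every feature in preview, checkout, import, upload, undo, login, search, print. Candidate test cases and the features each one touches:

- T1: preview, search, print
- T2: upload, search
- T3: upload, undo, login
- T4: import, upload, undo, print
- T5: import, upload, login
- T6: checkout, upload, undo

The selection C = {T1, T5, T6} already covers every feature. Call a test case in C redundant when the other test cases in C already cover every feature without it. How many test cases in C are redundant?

0

Drop T1: preview, search, print uncovered — not redundant.
Drop T5: import, login uncovered — not redundant.
Drop T6: checkout, undo uncovered — not redundant.
None of the test cases in C is redundant.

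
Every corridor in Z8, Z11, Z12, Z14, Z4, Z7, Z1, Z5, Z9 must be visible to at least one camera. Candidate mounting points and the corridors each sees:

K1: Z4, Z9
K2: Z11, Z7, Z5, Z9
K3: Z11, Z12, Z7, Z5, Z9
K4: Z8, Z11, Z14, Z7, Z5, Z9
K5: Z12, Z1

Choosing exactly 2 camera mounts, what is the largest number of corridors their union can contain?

Choosing K4, K5 covers {Z8, Z11, Z12, Z14, Z7, Z1, Z5, Z9} — 8 corridors.
No choice of 2 camera mounts does better; here Z4 is left uncovered.

8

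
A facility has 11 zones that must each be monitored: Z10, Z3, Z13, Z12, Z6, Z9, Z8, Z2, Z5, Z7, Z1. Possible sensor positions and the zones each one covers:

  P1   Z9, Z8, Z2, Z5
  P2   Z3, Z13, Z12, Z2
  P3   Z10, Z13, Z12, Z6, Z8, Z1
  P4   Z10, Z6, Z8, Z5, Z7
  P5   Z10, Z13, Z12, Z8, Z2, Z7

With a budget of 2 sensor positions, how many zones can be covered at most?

Choosing P1, P3 covers {Z10, Z13, Z12, Z6, Z9, Z8, Z2, Z5, Z1} — 9 zones.
No choice of 2 sensor positions does better; here Z3, Z7 are left uncovered.

9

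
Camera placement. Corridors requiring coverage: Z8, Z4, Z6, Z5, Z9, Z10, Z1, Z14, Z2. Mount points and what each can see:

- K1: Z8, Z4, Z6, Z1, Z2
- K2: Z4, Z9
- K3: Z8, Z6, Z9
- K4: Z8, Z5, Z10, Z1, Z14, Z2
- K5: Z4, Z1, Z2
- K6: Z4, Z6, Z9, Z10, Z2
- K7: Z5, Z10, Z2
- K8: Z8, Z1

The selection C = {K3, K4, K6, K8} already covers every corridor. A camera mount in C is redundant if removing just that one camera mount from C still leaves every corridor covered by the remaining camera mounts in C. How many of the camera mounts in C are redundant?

Drop K3: the rest still cover every corridor — redundant.
Drop K4: Z5, Z14 uncovered — not redundant.
Drop K6: Z4 uncovered — not redundant.
Drop K8: the rest still cover every corridor — redundant.
2 redundant: K3, K8.

2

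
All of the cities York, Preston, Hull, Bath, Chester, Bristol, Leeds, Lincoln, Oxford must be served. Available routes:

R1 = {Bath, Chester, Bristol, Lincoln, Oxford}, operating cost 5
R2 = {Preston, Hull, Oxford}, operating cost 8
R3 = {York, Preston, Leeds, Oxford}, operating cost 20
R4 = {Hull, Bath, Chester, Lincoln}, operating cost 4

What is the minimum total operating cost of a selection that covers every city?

R1, R3, R4 cover every city at operating cost 5 + 20 + 4 = 29.
Any cover uses at least 3 routes; among all covering selections none totals below 29.

29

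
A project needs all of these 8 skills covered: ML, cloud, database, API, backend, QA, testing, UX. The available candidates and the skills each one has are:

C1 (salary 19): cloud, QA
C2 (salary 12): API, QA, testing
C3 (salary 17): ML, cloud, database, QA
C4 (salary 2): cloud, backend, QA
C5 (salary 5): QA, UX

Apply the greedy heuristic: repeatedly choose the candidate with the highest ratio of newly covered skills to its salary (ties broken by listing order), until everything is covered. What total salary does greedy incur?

Pick 1: C4 adds 3 new (cloud, backend, QA) at salary 2 (ratio 3/2).
Pick 2: C5 adds 1 new (UX) at salary 5 (ratio 1/5).
Pick 3: C2 adds 2 new (API, testing) at salary 12 (ratio 2/12).
Pick 4: C3 adds 2 new (ML, database) at salary 17 (ratio 2/17).
Greedy total salary: 2 + 5 + 12 + 17 = 36.

36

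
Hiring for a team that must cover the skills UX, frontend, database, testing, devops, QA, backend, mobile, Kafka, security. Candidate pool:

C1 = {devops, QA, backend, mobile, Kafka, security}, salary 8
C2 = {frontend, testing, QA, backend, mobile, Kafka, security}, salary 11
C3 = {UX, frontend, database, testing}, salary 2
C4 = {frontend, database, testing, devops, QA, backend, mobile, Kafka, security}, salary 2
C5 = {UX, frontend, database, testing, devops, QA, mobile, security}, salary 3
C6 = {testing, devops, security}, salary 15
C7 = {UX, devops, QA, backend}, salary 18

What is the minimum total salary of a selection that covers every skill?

C3, C4 cover every skill at salary 2 + 2 = 4.
Any cover uses at least 2 candidates; among all covering selections none totals below 4.

4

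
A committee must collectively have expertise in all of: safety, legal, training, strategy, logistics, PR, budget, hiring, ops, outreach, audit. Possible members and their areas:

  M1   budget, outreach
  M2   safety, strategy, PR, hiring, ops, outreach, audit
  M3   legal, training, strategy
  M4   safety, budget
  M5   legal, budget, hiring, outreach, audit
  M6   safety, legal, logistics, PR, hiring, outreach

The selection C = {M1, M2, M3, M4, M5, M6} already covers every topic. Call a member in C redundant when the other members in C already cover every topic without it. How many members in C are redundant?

3

Drop M1: the rest still cover every topic — redundant.
Drop M2: ops uncovered — not redundant.
Drop M3: training uncovered — not redundant.
Drop M4: the rest still cover every topic — redundant.
Drop M5: the rest still cover every topic — redundant.
Drop M6: logistics uncovered — not redundant.
3 redundant: M1, M4, M5.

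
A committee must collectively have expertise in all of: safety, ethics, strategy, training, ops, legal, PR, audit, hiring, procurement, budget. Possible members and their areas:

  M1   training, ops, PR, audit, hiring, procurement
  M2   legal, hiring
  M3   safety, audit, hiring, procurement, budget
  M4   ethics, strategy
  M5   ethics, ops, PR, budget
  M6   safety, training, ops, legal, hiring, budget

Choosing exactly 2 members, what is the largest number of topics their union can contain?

9

Choosing M1, M6 covers {safety, training, ops, legal, PR, audit, hiring, procurement, budget} — 9 topics.
No choice of 2 members does better; here ethics, strategy are left uncovered.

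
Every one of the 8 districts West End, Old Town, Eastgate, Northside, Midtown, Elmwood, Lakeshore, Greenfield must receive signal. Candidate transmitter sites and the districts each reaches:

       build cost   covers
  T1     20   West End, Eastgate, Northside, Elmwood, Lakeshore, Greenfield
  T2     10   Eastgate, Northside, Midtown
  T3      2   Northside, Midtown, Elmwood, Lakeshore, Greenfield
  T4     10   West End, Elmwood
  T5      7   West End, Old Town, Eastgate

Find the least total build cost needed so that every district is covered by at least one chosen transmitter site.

9

T3, T5 cover every district at build cost 2 + 7 = 9.
Any cover uses at least 2 transmitter sites; among all covering selections none totals below 9.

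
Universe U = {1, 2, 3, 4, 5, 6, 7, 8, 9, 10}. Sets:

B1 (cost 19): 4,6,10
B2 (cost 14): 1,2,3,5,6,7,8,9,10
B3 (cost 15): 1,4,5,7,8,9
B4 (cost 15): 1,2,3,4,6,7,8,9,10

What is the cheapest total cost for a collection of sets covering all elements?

29

B2, B3 cover every element at cost 14 + 15 = 29.
Any cover uses at least 2 sets; among all covering selections none totals below 29.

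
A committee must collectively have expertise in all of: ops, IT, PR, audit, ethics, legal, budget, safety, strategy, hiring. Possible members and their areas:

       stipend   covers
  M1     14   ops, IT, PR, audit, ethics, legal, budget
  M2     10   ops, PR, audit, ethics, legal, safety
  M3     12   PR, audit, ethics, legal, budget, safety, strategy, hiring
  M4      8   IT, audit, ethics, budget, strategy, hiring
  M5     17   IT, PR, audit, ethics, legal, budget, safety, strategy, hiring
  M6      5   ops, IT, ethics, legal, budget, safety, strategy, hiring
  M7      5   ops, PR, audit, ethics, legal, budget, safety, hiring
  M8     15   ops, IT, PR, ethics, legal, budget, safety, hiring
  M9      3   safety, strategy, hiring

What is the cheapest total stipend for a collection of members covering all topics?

10

M6, M7 cover every topic at stipend 5 + 5 = 10.
Any cover uses at least 2 members; among all covering selections none totals below 10.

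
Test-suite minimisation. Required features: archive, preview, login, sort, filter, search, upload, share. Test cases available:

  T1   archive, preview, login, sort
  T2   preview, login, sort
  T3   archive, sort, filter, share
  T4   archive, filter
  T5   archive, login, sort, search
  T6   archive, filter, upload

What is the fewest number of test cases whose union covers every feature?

4

T1, T3, T5, T6 together cover {archive, preview, login, sort, filter, search, upload, share} — every feature.
No 3 of the 6 test cases cover everything (all 20 triples fall short), so 4 is minimum.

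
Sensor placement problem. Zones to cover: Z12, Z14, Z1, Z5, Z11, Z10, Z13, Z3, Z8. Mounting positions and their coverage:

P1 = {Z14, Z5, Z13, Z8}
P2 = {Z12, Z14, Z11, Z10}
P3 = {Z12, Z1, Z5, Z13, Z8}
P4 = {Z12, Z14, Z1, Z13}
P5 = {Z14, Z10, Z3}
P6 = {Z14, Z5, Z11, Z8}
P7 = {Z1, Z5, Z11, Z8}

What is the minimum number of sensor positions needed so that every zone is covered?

P2, P3, P5 together cover {Z12, Z14, Z1, Z5, Z11, Z10, Z13, Z3, Z8} — every zone.
No 2 of the 7 sensor positions cover everything (all 21 pairs fall short), so 3 is minimum.

3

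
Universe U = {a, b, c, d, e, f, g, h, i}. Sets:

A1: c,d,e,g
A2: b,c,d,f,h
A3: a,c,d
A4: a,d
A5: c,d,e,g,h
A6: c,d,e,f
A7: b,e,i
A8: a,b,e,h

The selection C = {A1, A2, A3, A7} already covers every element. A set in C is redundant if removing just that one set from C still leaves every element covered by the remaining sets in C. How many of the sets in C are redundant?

0

Drop A1: g uncovered — not redundant.
Drop A2: f, h uncovered — not redundant.
Drop A3: a uncovered — not redundant.
Drop A7: i uncovered — not redundant.
None of the sets in C is redundant.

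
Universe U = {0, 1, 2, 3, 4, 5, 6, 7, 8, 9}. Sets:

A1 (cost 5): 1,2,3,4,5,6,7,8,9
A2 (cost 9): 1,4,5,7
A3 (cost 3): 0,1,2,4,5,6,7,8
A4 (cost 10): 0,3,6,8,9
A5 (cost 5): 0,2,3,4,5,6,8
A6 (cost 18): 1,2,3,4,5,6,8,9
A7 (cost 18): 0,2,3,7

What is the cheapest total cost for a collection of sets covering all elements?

A1, A3 cover every element at cost 5 + 3 = 8.
Any cover uses at least 2 sets; among all covering selections none totals below 8.

8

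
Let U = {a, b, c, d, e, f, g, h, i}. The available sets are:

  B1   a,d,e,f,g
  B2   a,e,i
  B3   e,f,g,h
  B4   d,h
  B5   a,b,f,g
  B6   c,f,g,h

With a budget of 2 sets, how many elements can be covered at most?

Choosing B1, B6 covers {a, c, d, e, f, g, h} — 7 elements.
No choice of 2 sets does better; here b, i are left uncovered.

7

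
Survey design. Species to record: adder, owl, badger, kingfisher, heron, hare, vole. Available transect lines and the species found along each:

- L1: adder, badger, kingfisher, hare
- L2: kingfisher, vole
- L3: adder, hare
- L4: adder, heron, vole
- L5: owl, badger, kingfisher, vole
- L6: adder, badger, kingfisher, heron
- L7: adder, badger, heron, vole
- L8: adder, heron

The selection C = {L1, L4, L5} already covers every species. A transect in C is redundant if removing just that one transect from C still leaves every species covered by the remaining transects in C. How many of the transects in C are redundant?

0

Drop L1: hare uncovered — not redundant.
Drop L4: heron uncovered — not redundant.
Drop L5: owl uncovered — not redundant.
None of the transects in C is redundant.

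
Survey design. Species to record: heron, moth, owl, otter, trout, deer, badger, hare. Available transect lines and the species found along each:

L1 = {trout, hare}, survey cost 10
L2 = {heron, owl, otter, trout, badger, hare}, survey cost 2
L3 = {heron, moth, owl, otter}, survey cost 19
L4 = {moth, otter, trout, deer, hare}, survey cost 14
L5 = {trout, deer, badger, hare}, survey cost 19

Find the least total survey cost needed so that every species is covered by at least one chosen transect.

16

L2, L4 cover every species at survey cost 2 + 14 = 16.
Any cover uses at least 2 transects; among all covering selections none totals below 16.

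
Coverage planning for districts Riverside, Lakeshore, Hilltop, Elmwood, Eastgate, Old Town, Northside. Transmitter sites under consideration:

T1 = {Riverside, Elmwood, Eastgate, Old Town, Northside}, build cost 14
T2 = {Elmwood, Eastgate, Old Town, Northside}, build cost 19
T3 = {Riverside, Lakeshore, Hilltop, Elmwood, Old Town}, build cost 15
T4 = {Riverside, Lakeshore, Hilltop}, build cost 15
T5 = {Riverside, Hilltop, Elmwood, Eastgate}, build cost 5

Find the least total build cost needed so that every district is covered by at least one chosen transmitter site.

29

T1, T3 cover every district at build cost 14 + 15 = 29.
Any cover uses at least 2 transmitter sites; among all covering selections none totals below 29.
Greedy by coverage-per-build cost would pick T5, T1, T3 for 34 — worse than the optimum 29.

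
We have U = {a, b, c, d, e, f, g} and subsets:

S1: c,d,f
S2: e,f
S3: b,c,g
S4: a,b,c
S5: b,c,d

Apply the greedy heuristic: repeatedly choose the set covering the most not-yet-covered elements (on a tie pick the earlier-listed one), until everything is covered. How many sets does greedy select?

4

Pick 1: S1 covers 3 new elements (c, d, f).
Pick 2: S3 covers 2 new elements (b, g).
Pick 3: S2 covers 1 new elements (e).
Pick 4: S4 covers 1 new elements (a).
Greedy uses 4 sets.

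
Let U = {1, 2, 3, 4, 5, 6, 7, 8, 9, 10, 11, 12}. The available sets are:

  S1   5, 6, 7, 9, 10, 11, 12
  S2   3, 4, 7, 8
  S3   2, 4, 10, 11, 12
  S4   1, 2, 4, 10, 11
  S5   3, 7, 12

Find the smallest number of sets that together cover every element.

3

S1, S2, S4 together cover {1, 2, 3, 4, 5, 6, 7, 8, 9, 10, 11, 12} — every element.
No 2 of the 5 sets cover everything (all 10 pairs fall short), so 3 is minimum.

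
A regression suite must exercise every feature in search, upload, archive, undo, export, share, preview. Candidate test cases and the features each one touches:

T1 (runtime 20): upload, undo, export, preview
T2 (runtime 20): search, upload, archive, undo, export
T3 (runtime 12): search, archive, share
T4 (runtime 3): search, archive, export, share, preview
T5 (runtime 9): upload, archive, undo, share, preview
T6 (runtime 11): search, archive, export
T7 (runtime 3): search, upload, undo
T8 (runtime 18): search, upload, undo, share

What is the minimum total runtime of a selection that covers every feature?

T4, T7 cover every feature at runtime 3 + 3 = 6.
Any cover uses at least 2 test cases; among all covering selections none totals below 6.

6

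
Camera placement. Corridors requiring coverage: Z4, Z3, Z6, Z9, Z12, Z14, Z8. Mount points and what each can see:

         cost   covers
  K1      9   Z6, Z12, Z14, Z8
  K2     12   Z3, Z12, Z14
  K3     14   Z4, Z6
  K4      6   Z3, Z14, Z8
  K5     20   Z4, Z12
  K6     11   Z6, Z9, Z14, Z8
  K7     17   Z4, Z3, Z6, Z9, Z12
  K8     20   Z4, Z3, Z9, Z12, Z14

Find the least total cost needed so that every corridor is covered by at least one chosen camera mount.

23

K4, K7 cover every corridor at cost 6 + 17 = 23.
Any cover uses at least 2 camera mounts; among all covering selections none totals below 23.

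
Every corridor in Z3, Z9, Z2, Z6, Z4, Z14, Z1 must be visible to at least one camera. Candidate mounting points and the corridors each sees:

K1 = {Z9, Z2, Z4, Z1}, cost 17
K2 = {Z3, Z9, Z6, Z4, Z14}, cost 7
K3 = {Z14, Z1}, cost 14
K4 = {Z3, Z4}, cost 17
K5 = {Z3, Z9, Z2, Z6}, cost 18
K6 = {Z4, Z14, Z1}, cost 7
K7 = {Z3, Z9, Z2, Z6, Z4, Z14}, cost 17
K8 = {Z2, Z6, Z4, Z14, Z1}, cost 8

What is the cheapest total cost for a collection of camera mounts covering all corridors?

15

K2, K8 cover every corridor at cost 7 + 8 = 15.
Any cover uses at least 2 camera mounts; among all covering selections none totals below 15.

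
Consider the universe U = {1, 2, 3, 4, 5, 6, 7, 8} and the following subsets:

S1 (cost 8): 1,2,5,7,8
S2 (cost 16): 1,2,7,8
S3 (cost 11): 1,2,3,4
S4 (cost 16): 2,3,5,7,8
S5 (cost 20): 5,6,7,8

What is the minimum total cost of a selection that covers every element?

31

S3, S5 cover every element at cost 11 + 20 = 31.
Any cover uses at least 2 sets; among all covering selections none totals below 31.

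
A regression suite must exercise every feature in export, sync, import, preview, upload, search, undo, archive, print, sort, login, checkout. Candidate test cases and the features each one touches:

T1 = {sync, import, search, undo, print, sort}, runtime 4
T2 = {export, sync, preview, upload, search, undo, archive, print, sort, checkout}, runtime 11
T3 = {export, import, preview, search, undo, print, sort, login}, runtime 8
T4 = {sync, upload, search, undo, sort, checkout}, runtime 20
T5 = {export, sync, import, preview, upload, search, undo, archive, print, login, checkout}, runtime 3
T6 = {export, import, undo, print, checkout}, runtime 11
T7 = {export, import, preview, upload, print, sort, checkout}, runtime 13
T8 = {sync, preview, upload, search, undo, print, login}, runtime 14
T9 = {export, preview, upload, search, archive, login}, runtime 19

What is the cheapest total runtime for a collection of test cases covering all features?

T1, T5 cover every feature at runtime 4 + 3 = 7.
Any cover uses at least 2 test cases; among all covering selections none totals below 7.

7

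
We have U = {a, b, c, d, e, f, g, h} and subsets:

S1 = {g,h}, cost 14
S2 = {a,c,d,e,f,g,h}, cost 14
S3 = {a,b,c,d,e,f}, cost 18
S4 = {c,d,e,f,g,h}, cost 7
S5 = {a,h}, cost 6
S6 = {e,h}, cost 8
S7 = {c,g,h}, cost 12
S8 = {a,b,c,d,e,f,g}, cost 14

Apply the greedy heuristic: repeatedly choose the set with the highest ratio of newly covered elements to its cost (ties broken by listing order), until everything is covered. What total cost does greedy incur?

27

Pick 1: S4 adds 6 new (c, d, e, f, g, h) at cost 7 (ratio 6/7).
Pick 2: S5 adds 1 new (a) at cost 6 (ratio 1/6).
Pick 3: S8 adds 1 new (b) at cost 14 (ratio 1/14).
Greedy total cost: 7 + 6 + 14 = 27. (The true optimum is 20, so greedy overshoots here.)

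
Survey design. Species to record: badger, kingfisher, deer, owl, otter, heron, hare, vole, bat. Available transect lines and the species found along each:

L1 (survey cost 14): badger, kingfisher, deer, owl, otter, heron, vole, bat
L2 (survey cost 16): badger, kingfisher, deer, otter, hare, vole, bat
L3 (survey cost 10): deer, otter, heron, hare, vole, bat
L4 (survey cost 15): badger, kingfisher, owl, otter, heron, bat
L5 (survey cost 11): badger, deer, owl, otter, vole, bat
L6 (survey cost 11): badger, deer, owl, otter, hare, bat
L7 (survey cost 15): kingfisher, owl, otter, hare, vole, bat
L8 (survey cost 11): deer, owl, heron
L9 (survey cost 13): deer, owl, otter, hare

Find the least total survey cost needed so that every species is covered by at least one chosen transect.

24

L1, L3 cover every species at survey cost 14 + 10 = 24.
Any cover uses at least 2 transects; among all covering selections none totals below 24.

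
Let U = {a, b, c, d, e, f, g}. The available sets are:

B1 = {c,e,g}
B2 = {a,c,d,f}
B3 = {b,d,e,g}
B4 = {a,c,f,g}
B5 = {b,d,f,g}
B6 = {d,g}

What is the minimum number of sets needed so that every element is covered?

B2, B3 together cover {a, b, c, d, e, f, g} — every element.
No single set contains all 7 elements, so 2 is optimal.

2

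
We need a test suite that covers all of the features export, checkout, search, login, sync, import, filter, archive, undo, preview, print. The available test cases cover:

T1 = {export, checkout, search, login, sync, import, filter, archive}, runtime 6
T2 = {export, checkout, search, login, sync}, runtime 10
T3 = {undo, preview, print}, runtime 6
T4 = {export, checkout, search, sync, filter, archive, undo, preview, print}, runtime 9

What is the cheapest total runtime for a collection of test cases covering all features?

12

T1, T3 cover every feature at runtime 6 + 6 = 12.
Any cover uses at least 2 test cases; among all covering selections none totals below 12.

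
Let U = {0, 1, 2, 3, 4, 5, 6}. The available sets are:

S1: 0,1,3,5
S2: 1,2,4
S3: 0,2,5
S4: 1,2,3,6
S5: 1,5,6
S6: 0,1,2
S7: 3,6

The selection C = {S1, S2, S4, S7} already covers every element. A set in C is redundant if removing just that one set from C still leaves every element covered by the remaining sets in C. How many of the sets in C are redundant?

2

Drop S1: 0, 5 uncovered — not redundant.
Drop S2: 4 uncovered — not redundant.
Drop S4: the rest still cover every element — redundant.
Drop S7: the rest still cover every element — redundant.
2 redundant: S4, S7.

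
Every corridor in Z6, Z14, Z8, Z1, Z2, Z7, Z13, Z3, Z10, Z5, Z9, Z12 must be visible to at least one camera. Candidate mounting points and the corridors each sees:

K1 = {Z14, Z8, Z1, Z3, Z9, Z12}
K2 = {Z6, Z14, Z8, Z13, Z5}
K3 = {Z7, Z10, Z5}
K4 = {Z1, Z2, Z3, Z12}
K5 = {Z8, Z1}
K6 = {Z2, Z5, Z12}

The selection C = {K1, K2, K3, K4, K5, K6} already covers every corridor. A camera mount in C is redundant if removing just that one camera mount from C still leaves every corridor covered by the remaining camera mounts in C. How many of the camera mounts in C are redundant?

Drop K1: Z9 uncovered — not redundant.
Drop K2: Z6, Z13 uncovered — not redundant.
Drop K3: Z7, Z10 uncovered — not redundant.
Drop K4: the rest still cover every corridor — redundant.
Drop K5: the rest still cover every corridor — redundant.
Drop K6: the rest still cover every corridor — redundant.
3 redundant: K4, K5, K6.

3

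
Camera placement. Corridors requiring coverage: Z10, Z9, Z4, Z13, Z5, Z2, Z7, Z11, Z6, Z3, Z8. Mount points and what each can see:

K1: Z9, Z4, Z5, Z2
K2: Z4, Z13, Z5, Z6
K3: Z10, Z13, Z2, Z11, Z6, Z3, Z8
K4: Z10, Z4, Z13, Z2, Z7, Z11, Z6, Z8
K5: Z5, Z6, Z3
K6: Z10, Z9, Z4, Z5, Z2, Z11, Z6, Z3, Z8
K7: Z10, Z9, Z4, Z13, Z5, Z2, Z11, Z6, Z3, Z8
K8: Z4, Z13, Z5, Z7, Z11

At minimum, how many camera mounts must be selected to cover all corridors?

K4, K6 together cover {Z10, Z9, Z4, Z13, Z5, Z2, Z7, Z11, Z6, Z3, Z8} — every corridor.
No single camera mount contains all 11 corridors, so 2 is optimal.

2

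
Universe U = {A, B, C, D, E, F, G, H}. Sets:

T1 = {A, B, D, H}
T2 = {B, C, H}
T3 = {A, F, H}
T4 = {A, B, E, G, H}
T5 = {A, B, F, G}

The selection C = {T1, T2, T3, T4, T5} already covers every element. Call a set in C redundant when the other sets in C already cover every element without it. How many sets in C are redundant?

2

Drop T1: D uncovered — not redundant.
Drop T2: C uncovered — not redundant.
Drop T3: the rest still cover every element — redundant.
Drop T4: E uncovered — not redundant.
Drop T5: the rest still cover every element — redundant.
2 redundant: T3, T5.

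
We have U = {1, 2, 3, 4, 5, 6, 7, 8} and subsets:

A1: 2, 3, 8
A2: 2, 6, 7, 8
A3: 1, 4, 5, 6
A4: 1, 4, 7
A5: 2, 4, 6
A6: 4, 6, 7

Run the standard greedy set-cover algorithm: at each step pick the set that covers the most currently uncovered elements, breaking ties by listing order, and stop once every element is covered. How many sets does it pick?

Pick 1: A2 covers 4 new elements (2, 6, 7, 8).
Pick 2: A3 covers 3 new elements (1, 4, 5).
Pick 3: A1 covers 1 new elements (3).
Greedy uses 3 sets.

3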